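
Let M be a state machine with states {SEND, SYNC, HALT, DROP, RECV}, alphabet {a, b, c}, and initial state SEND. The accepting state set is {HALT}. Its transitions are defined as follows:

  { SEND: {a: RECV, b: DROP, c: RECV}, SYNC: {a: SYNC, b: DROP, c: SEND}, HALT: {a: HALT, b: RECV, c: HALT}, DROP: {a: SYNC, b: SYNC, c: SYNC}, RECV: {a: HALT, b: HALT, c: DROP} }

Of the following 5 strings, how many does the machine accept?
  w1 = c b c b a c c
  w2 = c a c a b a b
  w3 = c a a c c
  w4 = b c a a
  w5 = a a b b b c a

w1: SEND → RECV → HALT → HALT → RECV → HALT → HALT → HALT  → end HALT, accepted
w2: SEND → RECV → HALT → HALT → HALT → RECV → HALT → RECV  → end RECV, rejected
w3: SEND → RECV → HALT → HALT → HALT → HALT  → end HALT, accepted
w4: SEND → DROP → SYNC → SYNC → SYNC  → end SYNC, rejected
w5: SEND → RECV → HALT → RECV → HALT → RECV → DROP → SYNC  → end SYNC, rejected

2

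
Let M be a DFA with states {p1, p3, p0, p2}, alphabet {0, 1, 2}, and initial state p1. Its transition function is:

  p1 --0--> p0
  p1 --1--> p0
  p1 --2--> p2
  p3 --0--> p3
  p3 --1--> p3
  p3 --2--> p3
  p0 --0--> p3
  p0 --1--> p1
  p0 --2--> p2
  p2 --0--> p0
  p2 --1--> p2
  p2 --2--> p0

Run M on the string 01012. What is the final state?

p1 → p0 → p1 → p0 → p1 → p2

p2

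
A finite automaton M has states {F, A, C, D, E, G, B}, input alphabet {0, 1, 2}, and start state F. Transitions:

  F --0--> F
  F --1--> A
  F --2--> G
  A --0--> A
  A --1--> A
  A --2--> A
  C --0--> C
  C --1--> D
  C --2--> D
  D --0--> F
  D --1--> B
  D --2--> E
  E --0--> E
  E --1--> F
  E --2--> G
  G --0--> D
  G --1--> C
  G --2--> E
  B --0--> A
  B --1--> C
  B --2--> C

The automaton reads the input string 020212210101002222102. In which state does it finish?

A

start at F
read '0': F → F
read '2': F → G
read '0': G → D
read '2': D → E
read '1': E → F
read '2': F → G
read '2': G → E
read '1': E → F
read '0': F → F
read '1': F → A
read '0': A → A
read '1': A → A
read '0': A → A
read '0': A → A
read '2': A → A
read '2': A → A
read '2': A → A
read '2': A → A
read '1': A → A
read '0': A → A
read '2': A → A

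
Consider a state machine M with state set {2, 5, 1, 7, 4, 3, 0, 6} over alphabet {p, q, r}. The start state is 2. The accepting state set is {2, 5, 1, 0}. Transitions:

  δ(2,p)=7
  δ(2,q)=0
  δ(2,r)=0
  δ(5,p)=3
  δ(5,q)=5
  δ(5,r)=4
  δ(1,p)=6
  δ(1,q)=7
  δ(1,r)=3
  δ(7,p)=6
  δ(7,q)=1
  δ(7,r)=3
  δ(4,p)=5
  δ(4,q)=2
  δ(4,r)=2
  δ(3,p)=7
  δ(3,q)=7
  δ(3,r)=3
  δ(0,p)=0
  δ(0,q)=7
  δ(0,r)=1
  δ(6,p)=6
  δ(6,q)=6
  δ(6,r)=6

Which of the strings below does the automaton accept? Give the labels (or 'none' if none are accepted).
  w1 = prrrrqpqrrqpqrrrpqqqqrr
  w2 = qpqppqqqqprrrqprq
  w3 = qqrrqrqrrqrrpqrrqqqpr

none

w1: 2 → 7 → 3 → 3 → 3 → 3 → 7 → 6 → 6 → 6 → 6 → 6 → 6 → 6 → 6 → 6 → 6 → 6 → 6 → 6 → 6 → 6 → 6 → 6  → end 6, rejected
w2: 2 → 0 → 0 → 7 → 6 → 6 → 6 → 6 → 6 → 6 → 6 → 6 → 6 → 6 → 6 → 6 → 6 → 6  → end 6, rejected
w3: 2 → 0 → 7 → 3 → 3 → 7 → 3 → 7 → 3 → 3 → 7 → 3 → 3 → 7 → 1 → 3 → 3 → 7 → 1 → 7 → 6 → 6  → end 6, rejected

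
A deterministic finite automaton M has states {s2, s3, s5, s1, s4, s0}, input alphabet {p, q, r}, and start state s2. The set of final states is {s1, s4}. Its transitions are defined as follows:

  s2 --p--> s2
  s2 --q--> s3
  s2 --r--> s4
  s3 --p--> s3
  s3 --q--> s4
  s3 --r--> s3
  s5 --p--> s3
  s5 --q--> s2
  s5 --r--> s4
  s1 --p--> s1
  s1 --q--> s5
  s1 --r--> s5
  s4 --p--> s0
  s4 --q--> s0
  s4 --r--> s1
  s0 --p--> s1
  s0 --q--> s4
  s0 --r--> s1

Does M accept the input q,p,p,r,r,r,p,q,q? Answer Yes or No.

s2 → s3 → s3 → s3 → s3 → s3 → s3 → s3 → s4 → s0
End state s0 is not accepting.

No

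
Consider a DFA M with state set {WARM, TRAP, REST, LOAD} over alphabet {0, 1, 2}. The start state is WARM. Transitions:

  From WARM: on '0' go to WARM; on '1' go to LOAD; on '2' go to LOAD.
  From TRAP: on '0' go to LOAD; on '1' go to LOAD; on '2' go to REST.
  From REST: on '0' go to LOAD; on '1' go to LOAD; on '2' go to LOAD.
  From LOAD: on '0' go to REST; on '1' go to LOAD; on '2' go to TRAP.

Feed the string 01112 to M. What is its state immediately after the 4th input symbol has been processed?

LOAD

start at WARM
read '0': WARM → WARM
read '1': WARM → LOAD
read '1': LOAD → LOAD
read '1': LOAD → LOAD
After 4 symbols: LOAD.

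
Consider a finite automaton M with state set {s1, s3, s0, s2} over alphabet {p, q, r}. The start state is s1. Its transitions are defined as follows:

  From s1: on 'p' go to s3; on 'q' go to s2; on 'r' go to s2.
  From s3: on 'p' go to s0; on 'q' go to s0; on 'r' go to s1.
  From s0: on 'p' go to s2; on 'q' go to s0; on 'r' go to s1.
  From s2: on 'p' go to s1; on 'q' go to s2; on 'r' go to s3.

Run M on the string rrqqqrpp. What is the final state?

s0

s1 → s2 → s3 → s0 → s0 → s0 → s1 → s3 → s0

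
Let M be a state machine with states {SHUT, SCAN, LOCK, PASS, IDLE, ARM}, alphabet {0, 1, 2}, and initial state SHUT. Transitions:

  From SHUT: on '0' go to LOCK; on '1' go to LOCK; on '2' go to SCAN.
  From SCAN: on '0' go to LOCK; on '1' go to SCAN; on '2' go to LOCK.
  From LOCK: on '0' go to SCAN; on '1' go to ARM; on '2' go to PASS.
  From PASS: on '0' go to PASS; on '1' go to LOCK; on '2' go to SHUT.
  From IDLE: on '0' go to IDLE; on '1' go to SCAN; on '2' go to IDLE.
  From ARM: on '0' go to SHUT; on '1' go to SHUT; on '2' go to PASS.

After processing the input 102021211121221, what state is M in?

SHUT → LOCK → SCAN → LOCK → SCAN → LOCK → ARM → PASS → LOCK → ARM → SHUT → SCAN → SCAN → LOCK → PASS → LOCK

LOCK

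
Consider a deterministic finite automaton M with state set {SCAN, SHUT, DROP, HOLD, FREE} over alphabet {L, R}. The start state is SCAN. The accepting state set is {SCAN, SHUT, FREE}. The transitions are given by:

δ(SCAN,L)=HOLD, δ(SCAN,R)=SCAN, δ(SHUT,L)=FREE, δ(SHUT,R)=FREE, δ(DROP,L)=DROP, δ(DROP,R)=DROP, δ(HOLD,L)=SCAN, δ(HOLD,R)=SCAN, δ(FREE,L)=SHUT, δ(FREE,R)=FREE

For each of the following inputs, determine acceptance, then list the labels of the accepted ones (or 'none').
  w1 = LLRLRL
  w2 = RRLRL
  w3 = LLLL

w3

w1: Trace: SCAN -L-> HOLD -L-> SCAN -R-> SCAN -L-> HOLD -R-> SCAN -L-> HOLD  → end HOLD, rejected
w2: Trace: SCAN -R-> SCAN -R-> SCAN -L-> HOLD -R-> SCAN -L-> HOLD  → end HOLD, rejected
w3: Trace: SCAN -L-> HOLD -L-> SCAN -L-> HOLD -L-> SCAN  → end SCAN, accepted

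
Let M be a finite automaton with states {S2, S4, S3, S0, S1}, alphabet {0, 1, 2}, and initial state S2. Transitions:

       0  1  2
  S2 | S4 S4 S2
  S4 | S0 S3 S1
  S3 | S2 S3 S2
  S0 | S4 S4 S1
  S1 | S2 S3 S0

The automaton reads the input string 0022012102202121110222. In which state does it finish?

S2

start at S2
read '0': S2 → S4
read '0': S4 → S0
read '2': S0 → S1
read '2': S1 → S0
read '0': S0 → S4
read '1': S4 → S3
read '2': S3 → S2
read '1': S2 → S4
read '0': S4 → S0
read '2': S0 → S1
read '2': S1 → S0
read '0': S0 → S4
read '2': S4 → S1
read '1': S1 → S3
read '2': S3 → S2
read '1': S2 → S4
read '1': S4 → S3
read '1': S3 → S3
read '0': S3 → S2
read '2': S2 → S2
read '2': S2 → S2
read '2': S2 → S2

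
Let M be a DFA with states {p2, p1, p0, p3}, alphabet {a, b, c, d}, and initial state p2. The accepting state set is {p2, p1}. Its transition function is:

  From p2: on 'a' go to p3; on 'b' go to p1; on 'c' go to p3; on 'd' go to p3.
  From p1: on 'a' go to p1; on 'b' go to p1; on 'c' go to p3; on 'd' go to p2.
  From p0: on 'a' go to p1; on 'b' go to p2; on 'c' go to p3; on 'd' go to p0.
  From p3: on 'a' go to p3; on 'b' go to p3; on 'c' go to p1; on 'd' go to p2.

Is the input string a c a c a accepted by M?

Trace: p2 -a-> p3 -c-> p1 -a-> p1 -c-> p3 -a-> p3
End state p3 is not accepting.

No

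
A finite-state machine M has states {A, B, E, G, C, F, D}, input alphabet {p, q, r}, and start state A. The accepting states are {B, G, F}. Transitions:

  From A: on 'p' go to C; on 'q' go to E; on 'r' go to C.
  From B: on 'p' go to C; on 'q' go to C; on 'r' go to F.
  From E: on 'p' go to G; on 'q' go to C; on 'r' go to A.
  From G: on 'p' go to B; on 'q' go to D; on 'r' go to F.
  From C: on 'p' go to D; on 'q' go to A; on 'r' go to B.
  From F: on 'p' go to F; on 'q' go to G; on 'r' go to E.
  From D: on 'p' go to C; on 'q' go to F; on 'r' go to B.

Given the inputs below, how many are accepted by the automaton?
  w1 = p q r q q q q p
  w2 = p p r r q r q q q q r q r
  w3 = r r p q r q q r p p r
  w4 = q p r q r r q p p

w1: A → C → A → C → A → E → C → A → C  → end C, rejected
w2: A → C → D → B → F → G → F → G → D → F → G → F → G → F  → end F, accepted
w3: A → C → B → C → A → C → A → E → A → C → D → B  → end B, accepted
w4: A → E → G → F → G → F → E → C → D → C  → end C, rejected

2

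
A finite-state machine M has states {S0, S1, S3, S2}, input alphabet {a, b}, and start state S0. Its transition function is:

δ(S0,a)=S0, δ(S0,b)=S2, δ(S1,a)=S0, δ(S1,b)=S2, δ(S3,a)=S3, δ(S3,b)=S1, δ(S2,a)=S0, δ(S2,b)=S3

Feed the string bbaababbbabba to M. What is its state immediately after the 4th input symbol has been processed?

Trace: S0 -b-> S2 -b-> S3 -a-> S3 -a-> S3
After 4 symbols: S3.

S3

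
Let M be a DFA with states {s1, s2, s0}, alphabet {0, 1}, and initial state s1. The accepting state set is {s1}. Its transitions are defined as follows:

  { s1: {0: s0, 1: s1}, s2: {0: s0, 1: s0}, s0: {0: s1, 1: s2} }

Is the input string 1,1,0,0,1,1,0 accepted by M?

start at s1
read '1': s1 → s1
read '1': s1 → s1
read '0': s1 → s0
read '0': s0 → s1
read '1': s1 → s1
read '1': s1 → s1
read '0': s1 → s0
End state s0 is not accepting.

No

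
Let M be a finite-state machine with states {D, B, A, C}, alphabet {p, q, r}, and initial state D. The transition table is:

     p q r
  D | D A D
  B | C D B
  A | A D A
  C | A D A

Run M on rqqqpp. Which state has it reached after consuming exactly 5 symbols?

D → D → A → D → A → A
After 5 symbols: A.

A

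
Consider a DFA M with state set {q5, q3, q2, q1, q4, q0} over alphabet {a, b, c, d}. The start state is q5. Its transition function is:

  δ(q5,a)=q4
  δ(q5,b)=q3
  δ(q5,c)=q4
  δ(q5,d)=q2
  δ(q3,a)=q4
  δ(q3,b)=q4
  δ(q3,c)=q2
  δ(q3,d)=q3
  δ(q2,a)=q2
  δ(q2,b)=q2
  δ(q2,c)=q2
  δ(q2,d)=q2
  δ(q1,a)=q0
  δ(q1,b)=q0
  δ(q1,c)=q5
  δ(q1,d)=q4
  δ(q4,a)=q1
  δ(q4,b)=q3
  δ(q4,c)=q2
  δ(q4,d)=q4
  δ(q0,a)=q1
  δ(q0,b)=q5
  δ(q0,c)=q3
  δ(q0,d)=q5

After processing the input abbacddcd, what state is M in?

start at q5
read 'a': q5 → q4
read 'b': q4 → q3
read 'b': q3 → q4
read 'a': q4 → q1
read 'c': q1 → q5
read 'd': q5 → q2
read 'd': q2 → q2
read 'c': q2 → q2
read 'd': q2 → q2

q2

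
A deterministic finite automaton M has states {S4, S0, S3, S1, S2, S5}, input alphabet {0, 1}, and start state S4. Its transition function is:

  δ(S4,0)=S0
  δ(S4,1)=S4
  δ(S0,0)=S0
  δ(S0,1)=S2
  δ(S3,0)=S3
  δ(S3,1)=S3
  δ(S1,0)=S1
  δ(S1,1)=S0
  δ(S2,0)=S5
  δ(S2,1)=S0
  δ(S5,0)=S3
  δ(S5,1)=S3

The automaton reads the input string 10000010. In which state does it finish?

S5

Trace: S4 -1-> S4 -0-> S0 -0-> S0 -0-> S0 -0-> S0 -0-> S0 -1-> S2 -0-> S5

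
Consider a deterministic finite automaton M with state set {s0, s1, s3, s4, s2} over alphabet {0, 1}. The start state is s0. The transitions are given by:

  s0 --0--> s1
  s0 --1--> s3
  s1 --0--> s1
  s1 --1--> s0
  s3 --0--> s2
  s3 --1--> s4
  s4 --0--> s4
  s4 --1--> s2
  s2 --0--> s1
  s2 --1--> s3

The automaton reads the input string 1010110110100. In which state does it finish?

s1

s0 → s3 → s2 → s3 → s2 → s3 → s4 → s4 → s2 → s3 → s2 → s3 → s2 → s1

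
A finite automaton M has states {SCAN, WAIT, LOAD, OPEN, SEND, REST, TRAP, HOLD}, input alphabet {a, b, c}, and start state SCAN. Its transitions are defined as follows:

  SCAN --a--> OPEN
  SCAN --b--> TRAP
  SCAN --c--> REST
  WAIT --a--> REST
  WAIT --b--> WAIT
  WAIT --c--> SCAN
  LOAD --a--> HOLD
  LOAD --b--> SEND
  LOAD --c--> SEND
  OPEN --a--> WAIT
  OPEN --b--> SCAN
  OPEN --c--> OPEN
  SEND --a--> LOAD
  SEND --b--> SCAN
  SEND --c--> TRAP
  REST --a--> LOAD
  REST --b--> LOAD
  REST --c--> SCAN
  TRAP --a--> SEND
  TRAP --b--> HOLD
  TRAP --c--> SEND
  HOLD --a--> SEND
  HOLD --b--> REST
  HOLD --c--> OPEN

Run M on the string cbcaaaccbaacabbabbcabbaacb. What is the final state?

TRAP

Trace: SCAN -c-> REST -b-> LOAD -c-> SEND -a-> LOAD -a-> HOLD -a-> SEND -c-> TRAP -c-> SEND -b-> SCAN -a-> OPEN -a-> WAIT -c-> SCAN -a-> OPEN -b-> SCAN -b-> TRAP -a-> SEND -b-> SCAN -b-> TRAP -c-> SEND -a-> LOAD -b-> SEND -b-> SCAN -a-> OPEN -a-> WAIT -c-> SCAN -b-> TRAP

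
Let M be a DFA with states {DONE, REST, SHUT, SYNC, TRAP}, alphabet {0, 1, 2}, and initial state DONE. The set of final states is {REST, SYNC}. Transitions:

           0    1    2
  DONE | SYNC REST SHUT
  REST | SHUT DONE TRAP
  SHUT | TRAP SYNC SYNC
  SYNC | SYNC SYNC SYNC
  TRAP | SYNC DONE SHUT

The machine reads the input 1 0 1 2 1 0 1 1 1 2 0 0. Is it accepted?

Yes

Trace: DONE -1-> REST -0-> SHUT -1-> SYNC -2-> SYNC -1-> SYNC -0-> SYNC -1-> SYNC -1-> SYNC -1-> SYNC -2-> SYNC -0-> SYNC -0-> SYNC
End state SYNC is accepting.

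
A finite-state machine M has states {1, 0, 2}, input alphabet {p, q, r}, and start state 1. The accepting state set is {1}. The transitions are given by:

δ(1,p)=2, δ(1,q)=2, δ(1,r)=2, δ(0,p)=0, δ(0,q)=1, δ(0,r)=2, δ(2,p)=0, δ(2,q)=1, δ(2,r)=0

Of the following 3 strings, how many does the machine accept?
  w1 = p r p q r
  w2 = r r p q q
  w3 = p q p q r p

w1: Trace: 1 -p-> 2 -r-> 0 -p-> 0 -q-> 1 -r-> 2  → end 2, rejected
w2: Trace: 1 -r-> 2 -r-> 0 -p-> 0 -q-> 1 -q-> 2  → end 2, rejected
w3: Trace: 1 -p-> 2 -q-> 1 -p-> 2 -q-> 1 -r-> 2 -p-> 0  → end 0, rejected

0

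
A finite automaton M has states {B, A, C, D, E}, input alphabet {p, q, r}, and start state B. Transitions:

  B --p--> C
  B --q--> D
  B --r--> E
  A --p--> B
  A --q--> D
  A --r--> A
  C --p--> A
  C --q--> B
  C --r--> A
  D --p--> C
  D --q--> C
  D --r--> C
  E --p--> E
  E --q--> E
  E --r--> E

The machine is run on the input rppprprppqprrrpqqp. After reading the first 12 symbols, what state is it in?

start at B
read 'r': B → E
read 'p': E → E
read 'p': E → E
read 'p': E → E
read 'r': E → E
read 'p': E → E
read 'r': E → E
read 'p': E → E
read 'p': E → E
read 'q': E → E
read 'p': E → E
read 'r': E → E
After 12 symbols: E.

E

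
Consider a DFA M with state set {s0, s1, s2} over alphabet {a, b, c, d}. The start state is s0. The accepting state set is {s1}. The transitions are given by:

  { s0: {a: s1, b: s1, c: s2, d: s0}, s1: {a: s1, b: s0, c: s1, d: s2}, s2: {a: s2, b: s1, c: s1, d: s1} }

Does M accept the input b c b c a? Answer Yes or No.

No

Trace: s0 -b-> s1 -c-> s1 -b-> s0 -c-> s2 -a-> s2
End state s2 is not accepting.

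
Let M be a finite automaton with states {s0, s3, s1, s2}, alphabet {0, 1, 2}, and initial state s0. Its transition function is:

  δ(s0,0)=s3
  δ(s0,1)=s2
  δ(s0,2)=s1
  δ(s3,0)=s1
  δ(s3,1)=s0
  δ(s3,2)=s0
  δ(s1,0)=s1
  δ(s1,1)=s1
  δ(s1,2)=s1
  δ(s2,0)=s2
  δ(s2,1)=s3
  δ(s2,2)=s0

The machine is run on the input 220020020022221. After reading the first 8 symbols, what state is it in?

Trace: s0 -2-> s1 -2-> s1 -0-> s1 -0-> s1 -2-> s1 -0-> s1 -0-> s1 -2-> s1
After 8 symbols: s1.

s1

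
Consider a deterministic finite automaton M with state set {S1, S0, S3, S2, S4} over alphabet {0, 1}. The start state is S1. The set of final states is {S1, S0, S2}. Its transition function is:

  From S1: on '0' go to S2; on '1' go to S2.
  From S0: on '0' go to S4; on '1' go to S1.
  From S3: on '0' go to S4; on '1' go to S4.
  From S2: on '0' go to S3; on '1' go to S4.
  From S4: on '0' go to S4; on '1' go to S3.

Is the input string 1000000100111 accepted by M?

No

S1 → S2 → S3 → S4 → S4 → S4 → S4 → S4 → S3 → S4 → S4 → S3 → S4 → S3
End state S3 is not accepting.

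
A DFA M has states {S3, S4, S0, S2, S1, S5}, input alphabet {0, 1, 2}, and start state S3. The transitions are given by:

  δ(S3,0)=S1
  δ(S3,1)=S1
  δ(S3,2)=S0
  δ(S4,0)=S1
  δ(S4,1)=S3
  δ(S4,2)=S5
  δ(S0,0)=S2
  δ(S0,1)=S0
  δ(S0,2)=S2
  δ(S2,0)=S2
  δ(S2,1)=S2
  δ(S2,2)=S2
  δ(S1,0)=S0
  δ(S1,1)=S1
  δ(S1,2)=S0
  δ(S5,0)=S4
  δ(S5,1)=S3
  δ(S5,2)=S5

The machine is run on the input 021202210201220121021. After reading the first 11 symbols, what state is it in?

Trace: S3 -0-> S1 -2-> S0 -1-> S0 -2-> S2 -0-> S2 -2-> S2 -2-> S2 -1-> S2 -0-> S2 -2-> S2 -0-> S2
After 11 symbols: S2.

S2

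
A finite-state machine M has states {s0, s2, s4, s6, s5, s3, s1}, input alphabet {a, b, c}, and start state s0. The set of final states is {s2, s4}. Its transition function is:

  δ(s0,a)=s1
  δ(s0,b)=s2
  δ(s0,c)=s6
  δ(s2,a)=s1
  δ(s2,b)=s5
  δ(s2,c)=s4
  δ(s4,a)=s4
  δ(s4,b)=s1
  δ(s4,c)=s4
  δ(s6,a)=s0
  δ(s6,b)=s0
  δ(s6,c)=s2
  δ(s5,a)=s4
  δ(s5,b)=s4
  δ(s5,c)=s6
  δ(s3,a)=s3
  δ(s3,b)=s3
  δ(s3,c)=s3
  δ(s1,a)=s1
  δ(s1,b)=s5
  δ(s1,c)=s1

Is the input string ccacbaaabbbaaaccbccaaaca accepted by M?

start at s0
read 'c': s0 → s6
read 'c': s6 → s2
read 'a': s2 → s1
read 'c': s1 → s1
read 'b': s1 → s5
read 'a': s5 → s4
read 'a': s4 → s4
read 'a': s4 → s4
read 'b': s4 → s1
read 'b': s1 → s5
read 'b': s5 → s4
read 'a': s4 → s4
read 'a': s4 → s4
read 'a': s4 → s4
read 'c': s4 → s4
read 'c': s4 → s4
read 'b': s4 → s1
read 'c': s1 → s1
read 'c': s1 → s1
read 'a': s1 → s1
read 'a': s1 → s1
read 'a': s1 → s1
read 'c': s1 → s1
read 'a': s1 → s1
End state s1 is not accepting.

No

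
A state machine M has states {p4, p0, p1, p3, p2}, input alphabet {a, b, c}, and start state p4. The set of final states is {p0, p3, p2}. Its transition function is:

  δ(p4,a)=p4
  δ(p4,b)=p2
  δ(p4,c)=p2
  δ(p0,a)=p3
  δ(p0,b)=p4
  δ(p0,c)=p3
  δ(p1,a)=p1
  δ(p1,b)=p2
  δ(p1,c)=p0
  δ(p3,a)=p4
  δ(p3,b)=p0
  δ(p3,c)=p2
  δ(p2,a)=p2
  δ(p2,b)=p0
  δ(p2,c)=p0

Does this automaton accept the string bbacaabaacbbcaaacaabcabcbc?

Yes

start at p4
read 'b': p4 → p2
read 'b': p2 → p0
read 'a': p0 → p3
read 'c': p3 → p2
read 'a': p2 → p2
read 'a': p2 → p2
read 'b': p2 → p0
read 'a': p0 → p3
read 'a': p3 → p4
read 'c': p4 → p2
read 'b': p2 → p0
read 'b': p0 → p4
read 'c': p4 → p2
read 'a': p2 → p2
read 'a': p2 → p2
read 'a': p2 → p2
read 'c': p2 → p0
read 'a': p0 → p3
read 'a': p3 → p4
read 'b': p4 → p2
read 'c': p2 → p0
read 'a': p0 → p3
read 'b': p3 → p0
read 'c': p0 → p3
read 'b': p3 → p0
read 'c': p0 → p3
End state p3 is accepting.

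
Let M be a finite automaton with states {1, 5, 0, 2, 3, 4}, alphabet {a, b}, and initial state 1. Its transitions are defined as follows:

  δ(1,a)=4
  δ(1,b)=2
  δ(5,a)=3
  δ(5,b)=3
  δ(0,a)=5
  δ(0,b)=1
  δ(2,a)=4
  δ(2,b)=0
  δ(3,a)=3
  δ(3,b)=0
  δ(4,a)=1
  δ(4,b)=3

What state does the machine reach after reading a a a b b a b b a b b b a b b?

0

Trace: 1 -a-> 4 -a-> 1 -a-> 4 -b-> 3 -b-> 0 -a-> 5 -b-> 3 -b-> 0 -a-> 5 -b-> 3 -b-> 0 -b-> 1 -a-> 4 -b-> 3 -b-> 0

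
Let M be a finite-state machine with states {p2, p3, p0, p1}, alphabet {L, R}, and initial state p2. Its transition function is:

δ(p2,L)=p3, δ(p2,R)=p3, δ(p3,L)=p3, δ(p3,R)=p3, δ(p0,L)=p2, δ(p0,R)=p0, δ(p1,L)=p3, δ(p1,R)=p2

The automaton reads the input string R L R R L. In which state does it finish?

p3

start at p2
read 'R': p2 → p3
read 'L': p3 → p3
read 'R': p3 → p3
read 'R': p3 → p3
read 'L': p3 → p3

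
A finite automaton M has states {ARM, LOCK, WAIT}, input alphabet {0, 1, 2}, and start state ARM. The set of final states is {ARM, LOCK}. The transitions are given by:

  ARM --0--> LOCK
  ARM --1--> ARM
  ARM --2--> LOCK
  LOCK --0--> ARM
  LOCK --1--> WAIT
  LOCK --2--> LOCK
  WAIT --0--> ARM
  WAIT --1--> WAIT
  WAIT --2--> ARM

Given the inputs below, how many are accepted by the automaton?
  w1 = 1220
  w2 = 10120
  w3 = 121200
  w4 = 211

w1: ARM → ARM → LOCK → LOCK → ARM  → end ARM, accepted
w2: ARM → ARM → LOCK → WAIT → ARM → LOCK  → end LOCK, accepted
w3: ARM → ARM → LOCK → WAIT → ARM → LOCK → ARM  → end ARM, accepted
w4: ARM → LOCK → WAIT → WAIT  → end WAIT, rejected

3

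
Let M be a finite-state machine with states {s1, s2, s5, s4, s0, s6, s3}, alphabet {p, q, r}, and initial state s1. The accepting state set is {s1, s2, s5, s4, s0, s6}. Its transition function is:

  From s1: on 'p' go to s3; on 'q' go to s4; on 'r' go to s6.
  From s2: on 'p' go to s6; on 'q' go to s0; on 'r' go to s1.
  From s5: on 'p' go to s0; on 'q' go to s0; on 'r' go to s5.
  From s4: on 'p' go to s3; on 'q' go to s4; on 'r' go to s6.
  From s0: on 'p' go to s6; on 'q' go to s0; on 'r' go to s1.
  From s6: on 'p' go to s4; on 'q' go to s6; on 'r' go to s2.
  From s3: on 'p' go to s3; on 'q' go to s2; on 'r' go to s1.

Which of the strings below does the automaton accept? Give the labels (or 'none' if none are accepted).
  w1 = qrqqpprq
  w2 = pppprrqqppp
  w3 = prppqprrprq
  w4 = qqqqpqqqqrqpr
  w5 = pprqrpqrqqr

w1: s1 → s4 → s6 → s6 → s6 → s4 → s3 → s1 → s4  → end s4, accepted
w2: s1 → s3 → s3 → s3 → s3 → s1 → s6 → s6 → s6 → s4 → s3 → s3  → end s3, rejected
w3: s1 → s3 → s1 → s3 → s3 → s2 → s6 → s2 → s1 → s3 → s1 → s4  → end s4, accepted
w4: s1 → s4 → s4 → s4 → s4 → s3 → s2 → s0 → s0 → s0 → s1 → s4 → s3 → s1  → end s1, accepted
w5: s1 → s3 → s3 → s1 → s4 → s6 → s4 → s4 → s6 → s6 → s6 → s2  → end s2, accepted

w1, w3, w4, w5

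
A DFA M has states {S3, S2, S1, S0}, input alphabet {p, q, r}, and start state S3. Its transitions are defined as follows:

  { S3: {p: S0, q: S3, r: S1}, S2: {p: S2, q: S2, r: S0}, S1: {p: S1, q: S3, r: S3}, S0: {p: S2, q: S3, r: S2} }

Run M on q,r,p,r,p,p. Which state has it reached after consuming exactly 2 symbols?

S3 → S3 → S1
After 2 symbols: S1.

S1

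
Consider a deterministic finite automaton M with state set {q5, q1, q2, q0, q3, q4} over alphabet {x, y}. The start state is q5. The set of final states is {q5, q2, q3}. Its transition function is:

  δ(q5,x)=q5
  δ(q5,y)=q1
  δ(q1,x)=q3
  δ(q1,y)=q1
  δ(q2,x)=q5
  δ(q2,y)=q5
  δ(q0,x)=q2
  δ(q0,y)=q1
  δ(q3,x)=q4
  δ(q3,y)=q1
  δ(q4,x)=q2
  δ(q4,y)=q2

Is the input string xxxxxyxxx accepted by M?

Yes

q5 → q5 → q5 → q5 → q5 → q5 → q1 → q3 → q4 → q2
End state q2 is accepting.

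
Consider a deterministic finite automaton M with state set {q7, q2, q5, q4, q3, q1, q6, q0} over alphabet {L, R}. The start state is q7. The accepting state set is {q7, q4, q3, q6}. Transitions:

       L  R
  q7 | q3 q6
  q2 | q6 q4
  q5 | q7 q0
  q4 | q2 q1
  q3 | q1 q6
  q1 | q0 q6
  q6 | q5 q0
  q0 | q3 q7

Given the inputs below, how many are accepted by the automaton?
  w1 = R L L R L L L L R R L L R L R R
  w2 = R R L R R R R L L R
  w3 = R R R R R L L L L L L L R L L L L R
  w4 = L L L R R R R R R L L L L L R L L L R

w1:
  start at q7
  read 'R': q7 → q6
  read 'L': q6 → q5
  read 'L': q5 → q7
  read 'R': q7 → q6
  read 'L': q6 → q5
  read 'L': q5 → q7
  read 'L': q7 → q3
  read 'L': q3 → q1
  read 'R': q1 → q6
  read 'R': q6 → q0
  read 'L': q0 → q3
  read 'L': q3 → q1
  read 'R': q1 → q6
  read 'L': q6 → q5
  read 'R': q5 → q0
  read 'R': q0 → q7
  end q7, accepted
w2:
  start at q7
  read 'R': q7 → q6
  read 'R': q6 → q0
  read 'L': q0 → q3
  read 'R': q3 → q6
  read 'R': q6 → q0
  read 'R': q0 → q7
  read 'R': q7 → q6
  read 'L': q6 → q5
  read 'L': q5 → q7
  read 'R': q7 → q6
  end q6, accepted
w3:
  start at q7
  read 'R': q7 → q6
  read 'R': q6 → q0
  read 'R': q0 → q7
  read 'R': q7 → q6
  read 'R': q6 → q0
  read 'L': q0 → q3
  read 'L': q3 → q1
  read 'L': q1 → q0
  read 'L': q0 → q3
  read 'L': q3 → q1
  read 'L': q1 → q0
  read 'L': q0 → q3
  read 'R': q3 → q6
  read 'L': q6 → q5
  read 'L': q5 → q7
  read 'L': q7 → q3
  read 'L': q3 → q1
  read 'R': q1 → q6
  end q6, accepted
w4:
  start at q7
  read 'L': q7 → q3
  read 'L': q3 → q1
  read 'L': q1 → q0
  read 'R': q0 → q7
  read 'R': q7 → q6
  read 'R': q6 → q0
  read 'R': q0 → q7
  read 'R': q7 → q6
  read 'R': q6 → q0
  read 'L': q0 → q3
  read 'L': q3 → q1
  read 'L': q1 → q0
  read 'L': q0 → q3
  read 'L': q3 → q1
  read 'R': q1 → q6
  read 'L': q6 → q5
  read 'L': q5 → q7
  read 'L': q7 → q3
  read 'R': q3 → q6
  end q6, accepted

4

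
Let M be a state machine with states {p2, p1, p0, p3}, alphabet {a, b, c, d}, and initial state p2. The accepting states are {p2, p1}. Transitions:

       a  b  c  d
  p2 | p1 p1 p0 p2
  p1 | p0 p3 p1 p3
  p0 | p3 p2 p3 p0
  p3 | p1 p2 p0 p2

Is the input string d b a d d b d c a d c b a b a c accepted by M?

start at p2
read 'd': p2 → p2
read 'b': p2 → p1
read 'a': p1 → p0
read 'd': p0 → p0
read 'd': p0 → p0
read 'b': p0 → p2
read 'd': p2 → p2
read 'c': p2 → p0
read 'a': p0 → p3
read 'd': p3 → p2
read 'c': p2 → p0
read 'b': p0 → p2
read 'a': p2 → p1
read 'b': p1 → p3
read 'a': p3 → p1
read 'c': p1 → p1
End state p1 is accepting.

Yes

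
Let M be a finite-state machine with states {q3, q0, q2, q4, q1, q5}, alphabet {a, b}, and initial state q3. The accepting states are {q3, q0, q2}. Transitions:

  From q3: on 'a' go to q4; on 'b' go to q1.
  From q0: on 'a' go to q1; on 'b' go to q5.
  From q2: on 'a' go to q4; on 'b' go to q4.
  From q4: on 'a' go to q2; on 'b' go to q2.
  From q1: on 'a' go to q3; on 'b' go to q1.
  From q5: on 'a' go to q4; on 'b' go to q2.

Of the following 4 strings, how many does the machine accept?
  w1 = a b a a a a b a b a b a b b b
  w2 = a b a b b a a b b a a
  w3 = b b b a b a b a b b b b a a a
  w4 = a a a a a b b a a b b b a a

w1: Trace: q3 -a-> q4 -b-> q2 -a-> q4 -a-> q2 -a-> q4 -a-> q2 -b-> q4 -a-> q2 -b-> q4 -a-> q2 -b-> q4 -a-> q2 -b-> q4 -b-> q2 -b-> q4  → end q4, rejected
w2: Trace: q3 -a-> q4 -b-> q2 -a-> q4 -b-> q2 -b-> q4 -a-> q2 -a-> q4 -b-> q2 -b-> q4 -a-> q2 -a-> q4  → end q4, rejected
w3: Trace: q3 -b-> q1 -b-> q1 -b-> q1 -a-> q3 -b-> q1 -a-> q3 -b-> q1 -a-> q3 -b-> q1 -b-> q1 -b-> q1 -b-> q1 -a-> q3 -a-> q4 -a-> q2  → end q2, accepted
w4: Trace: q3 -a-> q4 -a-> q2 -a-> q4 -a-> q2 -a-> q4 -b-> q2 -b-> q4 -a-> q2 -a-> q4 -b-> q2 -b-> q4 -b-> q2 -a-> q4 -a-> q2  → end q2, accepted

2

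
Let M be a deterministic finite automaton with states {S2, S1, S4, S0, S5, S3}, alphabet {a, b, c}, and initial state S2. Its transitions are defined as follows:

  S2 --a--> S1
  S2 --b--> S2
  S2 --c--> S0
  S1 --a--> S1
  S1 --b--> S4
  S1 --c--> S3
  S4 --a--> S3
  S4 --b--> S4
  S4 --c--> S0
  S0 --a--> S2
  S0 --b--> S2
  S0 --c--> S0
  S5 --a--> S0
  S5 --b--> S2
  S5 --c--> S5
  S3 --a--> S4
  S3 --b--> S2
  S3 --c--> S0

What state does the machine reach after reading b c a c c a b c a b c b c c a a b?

S2 → S2 → S0 → S2 → S0 → S0 → S2 → S2 → S0 → S2 → S2 → S0 → S2 → S0 → S0 → S2 → S1 → S4

S4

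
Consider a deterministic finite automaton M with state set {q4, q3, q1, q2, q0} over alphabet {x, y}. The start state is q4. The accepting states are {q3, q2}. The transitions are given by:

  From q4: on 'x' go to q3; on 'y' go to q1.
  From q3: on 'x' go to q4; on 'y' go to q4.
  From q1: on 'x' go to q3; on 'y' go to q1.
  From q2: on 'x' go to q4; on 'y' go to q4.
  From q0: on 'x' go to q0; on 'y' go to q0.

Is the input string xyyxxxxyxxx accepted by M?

start at q4
read 'x': q4 → q3
read 'y': q3 → q4
read 'y': q4 → q1
read 'x': q1 → q3
read 'x': q3 → q4
read 'x': q4 → q3
read 'x': q3 → q4
read 'y': q4 → q1
read 'x': q1 → q3
read 'x': q3 → q4
read 'x': q4 → q3
End state q3 is accepting.

Yes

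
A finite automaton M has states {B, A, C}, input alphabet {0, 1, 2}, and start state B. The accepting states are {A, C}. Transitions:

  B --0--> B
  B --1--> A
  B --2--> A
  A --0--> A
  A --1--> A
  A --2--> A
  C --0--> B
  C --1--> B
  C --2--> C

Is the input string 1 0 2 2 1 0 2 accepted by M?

B → A → A → A → A → A → A → A
End state A is accepting.

Yes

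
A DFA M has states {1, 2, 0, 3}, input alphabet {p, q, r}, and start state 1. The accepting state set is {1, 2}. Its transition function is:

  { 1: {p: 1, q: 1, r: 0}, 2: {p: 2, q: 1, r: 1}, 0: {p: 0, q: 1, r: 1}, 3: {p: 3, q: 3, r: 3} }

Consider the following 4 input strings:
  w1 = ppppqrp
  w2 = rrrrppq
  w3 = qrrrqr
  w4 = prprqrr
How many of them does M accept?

2

w1: Trace: 1 -p-> 1 -p-> 1 -p-> 1 -p-> 1 -q-> 1 -r-> 0 -p-> 0  → end 0, rejected
w2: Trace: 1 -r-> 0 -r-> 1 -r-> 0 -r-> 1 -p-> 1 -p-> 1 -q-> 1  → end 1, accepted
w3: Trace: 1 -q-> 1 -r-> 0 -r-> 1 -r-> 0 -q-> 1 -r-> 0  → end 0, rejected
w4: Trace: 1 -p-> 1 -r-> 0 -p-> 0 -r-> 1 -q-> 1 -r-> 0 -r-> 1  → end 1, accepted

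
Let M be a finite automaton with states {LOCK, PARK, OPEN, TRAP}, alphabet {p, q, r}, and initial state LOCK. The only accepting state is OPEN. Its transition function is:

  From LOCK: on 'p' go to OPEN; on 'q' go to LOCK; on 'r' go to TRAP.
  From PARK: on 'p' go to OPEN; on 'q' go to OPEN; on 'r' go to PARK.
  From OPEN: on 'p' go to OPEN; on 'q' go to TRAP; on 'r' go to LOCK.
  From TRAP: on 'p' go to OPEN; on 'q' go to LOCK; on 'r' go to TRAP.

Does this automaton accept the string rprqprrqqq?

LOCK → TRAP → OPEN → LOCK → LOCK → OPEN → LOCK → TRAP → LOCK → LOCK → LOCK
End state LOCK is not accepting.

No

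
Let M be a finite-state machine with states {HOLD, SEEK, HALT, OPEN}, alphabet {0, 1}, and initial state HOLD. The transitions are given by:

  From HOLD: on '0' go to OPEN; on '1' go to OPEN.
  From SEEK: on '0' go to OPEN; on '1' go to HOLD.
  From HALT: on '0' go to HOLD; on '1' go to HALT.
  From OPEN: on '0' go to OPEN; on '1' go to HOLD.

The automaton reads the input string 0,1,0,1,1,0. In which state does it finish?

start at HOLD
read '0': HOLD → OPEN
read '1': OPEN → HOLD
read '0': HOLD → OPEN
read '1': OPEN → HOLD
read '1': HOLD → OPEN
read '0': OPEN → OPEN

OPEN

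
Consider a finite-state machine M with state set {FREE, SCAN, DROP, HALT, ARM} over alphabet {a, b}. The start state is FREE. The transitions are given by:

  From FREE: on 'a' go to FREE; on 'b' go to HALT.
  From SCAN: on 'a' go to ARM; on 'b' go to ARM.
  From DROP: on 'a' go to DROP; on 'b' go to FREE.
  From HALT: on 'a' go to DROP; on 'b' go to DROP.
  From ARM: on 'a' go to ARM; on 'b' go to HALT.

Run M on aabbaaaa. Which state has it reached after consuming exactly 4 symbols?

Trace: FREE -a-> FREE -a-> FREE -b-> HALT -b-> DROP
After 4 symbols: DROP.

DROP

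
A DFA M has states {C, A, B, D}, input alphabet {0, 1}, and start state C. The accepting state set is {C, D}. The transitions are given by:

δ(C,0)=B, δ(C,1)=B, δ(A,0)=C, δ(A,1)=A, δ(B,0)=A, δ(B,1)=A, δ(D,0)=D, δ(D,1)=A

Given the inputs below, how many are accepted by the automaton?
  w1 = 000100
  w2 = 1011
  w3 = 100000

w1:
  start at C
  read '0': C → B
  read '0': B → A
  read '0': A → C
  read '1': C → B
  read '0': B → A
  read '0': A → C
  end C, accepted
w2:
  start at C
  read '1': C → B
  read '0': B → A
  read '1': A → A
  read '1': A → A
  end A, rejected
w3:
  start at C
  read '1': C → B
  read '0': B → A
  read '0': A → C
  read '0': C → B
  read '0': B → A
  read '0': A → C
  end C, accepted

2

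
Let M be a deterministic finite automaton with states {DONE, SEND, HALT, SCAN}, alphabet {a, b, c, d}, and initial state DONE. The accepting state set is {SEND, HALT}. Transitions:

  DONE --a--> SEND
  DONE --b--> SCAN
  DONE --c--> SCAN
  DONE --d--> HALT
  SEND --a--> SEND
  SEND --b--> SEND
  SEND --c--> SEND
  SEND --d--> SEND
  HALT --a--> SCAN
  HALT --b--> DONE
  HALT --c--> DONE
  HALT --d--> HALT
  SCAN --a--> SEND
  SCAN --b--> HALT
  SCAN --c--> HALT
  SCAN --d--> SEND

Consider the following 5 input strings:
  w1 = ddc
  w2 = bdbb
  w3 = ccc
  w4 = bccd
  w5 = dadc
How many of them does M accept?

w1: DONE → HALT → HALT → DONE  → end DONE, rejected
w2: DONE → SCAN → SEND → SEND → SEND  → end SEND, accepted
w3: DONE → SCAN → HALT → DONE  → end DONE, rejected
w4: DONE → SCAN → HALT → DONE → HALT  → end HALT, accepted
w5: DONE → HALT → SCAN → SEND → SEND  → end SEND, accepted

3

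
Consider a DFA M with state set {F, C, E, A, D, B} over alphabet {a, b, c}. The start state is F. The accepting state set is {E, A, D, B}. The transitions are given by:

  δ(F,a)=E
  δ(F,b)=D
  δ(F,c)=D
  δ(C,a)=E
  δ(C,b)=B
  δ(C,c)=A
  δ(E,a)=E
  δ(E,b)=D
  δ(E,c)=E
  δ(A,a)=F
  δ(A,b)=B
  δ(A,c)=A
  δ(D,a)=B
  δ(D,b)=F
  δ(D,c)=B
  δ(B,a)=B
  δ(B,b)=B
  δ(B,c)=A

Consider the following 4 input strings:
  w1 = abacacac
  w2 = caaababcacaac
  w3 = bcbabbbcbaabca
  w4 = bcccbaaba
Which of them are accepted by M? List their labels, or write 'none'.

w1, w2, w4

w1: Trace: F -a-> E -b-> D -a-> B -c-> A -a-> F -c-> D -a-> B -c-> A  → end A, accepted
w2: Trace: F -c-> D -a-> B -a-> B -a-> B -b-> B -a-> B -b-> B -c-> A -a-> F -c-> D -a-> B -a-> B -c-> A  → end A, accepted
w3: Trace: F -b-> D -c-> B -b-> B -a-> B -b-> B -b-> B -b-> B -c-> A -b-> B -a-> B -a-> B -b-> B -c-> A -a-> F  → end F, rejected
w4: Trace: F -b-> D -c-> B -c-> A -c-> A -b-> B -a-> B -a-> B -b-> B -a-> B  → end B, accepted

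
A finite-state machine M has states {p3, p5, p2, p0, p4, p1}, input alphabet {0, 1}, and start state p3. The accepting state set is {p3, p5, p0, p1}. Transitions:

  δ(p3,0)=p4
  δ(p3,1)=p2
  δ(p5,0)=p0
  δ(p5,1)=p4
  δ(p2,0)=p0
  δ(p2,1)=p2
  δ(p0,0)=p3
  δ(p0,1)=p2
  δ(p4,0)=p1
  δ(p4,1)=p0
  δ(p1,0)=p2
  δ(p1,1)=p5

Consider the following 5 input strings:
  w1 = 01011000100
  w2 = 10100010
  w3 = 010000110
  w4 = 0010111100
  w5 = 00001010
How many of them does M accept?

w1: p3 → p4 → p0 → p3 → p2 → p2 → p0 → p3 → p4 → p0 → p3 → p4  → end p4, rejected
w2: p3 → p2 → p0 → p2 → p0 → p3 → p4 → p0 → p3  → end p3, accepted
w3: p3 → p4 → p0 → p3 → p4 → p1 → p2 → p2 → p2 → p0  → end p0, accepted
w4: p3 → p4 → p1 → p5 → p0 → p2 → p2 → p2 → p2 → p0 → p3  → end p3, accepted
w5: p3 → p4 → p1 → p2 → p0 → p2 → p0 → p2 → p0  → end p0, accepted

4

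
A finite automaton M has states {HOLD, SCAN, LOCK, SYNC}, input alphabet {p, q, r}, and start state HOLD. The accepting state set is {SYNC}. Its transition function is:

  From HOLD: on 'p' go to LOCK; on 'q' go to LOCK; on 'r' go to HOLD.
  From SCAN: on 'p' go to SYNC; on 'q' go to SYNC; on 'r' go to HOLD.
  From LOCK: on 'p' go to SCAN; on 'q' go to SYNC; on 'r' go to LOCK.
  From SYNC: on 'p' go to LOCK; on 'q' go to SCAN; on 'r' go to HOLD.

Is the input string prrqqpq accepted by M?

No

Trace: HOLD -p-> LOCK -r-> LOCK -r-> LOCK -q-> SYNC -q-> SCAN -p-> SYNC -q-> SCAN
End state SCAN is not accepting.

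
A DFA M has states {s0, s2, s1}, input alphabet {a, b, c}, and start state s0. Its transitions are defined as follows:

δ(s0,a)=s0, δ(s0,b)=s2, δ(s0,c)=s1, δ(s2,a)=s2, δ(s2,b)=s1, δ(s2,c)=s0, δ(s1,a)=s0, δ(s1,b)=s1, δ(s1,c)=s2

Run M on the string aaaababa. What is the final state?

s0

start at s0
read 'a': s0 → s0
read 'a': s0 → s0
read 'a': s0 → s0
read 'a': s0 → s0
read 'b': s0 → s2
read 'a': s2 → s2
read 'b': s2 → s1
read 'a': s1 → s0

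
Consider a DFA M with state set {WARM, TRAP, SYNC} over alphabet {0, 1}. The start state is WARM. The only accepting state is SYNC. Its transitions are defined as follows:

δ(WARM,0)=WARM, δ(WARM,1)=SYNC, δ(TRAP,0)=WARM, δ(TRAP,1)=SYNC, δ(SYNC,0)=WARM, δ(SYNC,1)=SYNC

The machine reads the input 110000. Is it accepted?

Trace: WARM -1-> SYNC -1-> SYNC -0-> WARM -0-> WARM -0-> WARM -0-> WARM
End state WARM is not accepting.

No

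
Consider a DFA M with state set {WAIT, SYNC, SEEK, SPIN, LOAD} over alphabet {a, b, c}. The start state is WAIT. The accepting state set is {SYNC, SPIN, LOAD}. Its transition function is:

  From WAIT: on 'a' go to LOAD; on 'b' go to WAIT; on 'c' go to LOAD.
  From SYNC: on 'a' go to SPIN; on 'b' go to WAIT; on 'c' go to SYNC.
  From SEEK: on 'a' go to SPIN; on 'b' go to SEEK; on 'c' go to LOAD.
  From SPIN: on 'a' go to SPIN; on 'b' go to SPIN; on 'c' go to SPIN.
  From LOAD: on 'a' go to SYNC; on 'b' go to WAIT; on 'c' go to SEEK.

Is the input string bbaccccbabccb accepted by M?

No

start at WAIT
read 'b': WAIT → WAIT
read 'b': WAIT → WAIT
read 'a': WAIT → LOAD
read 'c': LOAD → SEEK
read 'c': SEEK → LOAD
read 'c': LOAD → SEEK
read 'c': SEEK → LOAD
read 'b': LOAD → WAIT
read 'a': WAIT → LOAD
read 'b': LOAD → WAIT
read 'c': WAIT → LOAD
read 'c': LOAD → SEEK
read 'b': SEEK → SEEK
End state SEEK is not accepting.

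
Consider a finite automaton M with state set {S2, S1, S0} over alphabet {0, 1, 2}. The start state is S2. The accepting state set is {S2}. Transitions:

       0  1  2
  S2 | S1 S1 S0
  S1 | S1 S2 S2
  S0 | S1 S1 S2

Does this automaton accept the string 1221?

No

Trace: S2 -1-> S1 -2-> S2 -2-> S0 -1-> S1
End state S1 is not accepting.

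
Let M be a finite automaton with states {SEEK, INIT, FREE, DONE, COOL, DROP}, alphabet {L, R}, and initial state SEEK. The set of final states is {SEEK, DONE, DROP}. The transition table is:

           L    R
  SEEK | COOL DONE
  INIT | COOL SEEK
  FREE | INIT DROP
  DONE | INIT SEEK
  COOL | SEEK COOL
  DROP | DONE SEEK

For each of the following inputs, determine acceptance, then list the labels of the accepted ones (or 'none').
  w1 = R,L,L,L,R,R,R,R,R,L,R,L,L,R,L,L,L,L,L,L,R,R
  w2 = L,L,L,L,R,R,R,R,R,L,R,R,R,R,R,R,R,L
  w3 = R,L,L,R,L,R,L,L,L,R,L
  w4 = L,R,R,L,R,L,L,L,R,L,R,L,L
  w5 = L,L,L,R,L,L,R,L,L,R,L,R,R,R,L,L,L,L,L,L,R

w4

w1:
  start at SEEK
  read 'R': SEEK → DONE
  read 'L': DONE → INIT
  read 'L': INIT → COOL
  read 'L': COOL → SEEK
  read 'R': SEEK → DONE
  read 'R': DONE → SEEK
  read 'R': SEEK → DONE
  read 'R': DONE → SEEK
  read 'R': SEEK → DONE
  read 'L': DONE → INIT
  read 'R': INIT → SEEK
  read 'L': SEEK → COOL
  read 'L': COOL → SEEK
  read 'R': SEEK → DONE
  read 'L': DONE → INIT
  read 'L': INIT → COOL
  read 'L': COOL → SEEK
  read 'L': SEEK → COOL
  read 'L': COOL → SEEK
  read 'L': SEEK → COOL
  read 'R': COOL → COOL
  read 'R': COOL → COOL
  end COOL, rejected
w2:
  start at SEEK
  read 'L': SEEK → COOL
  read 'L': COOL → SEEK
  read 'L': SEEK → COOL
  read 'L': COOL → SEEK
  read 'R': SEEK → DONE
  read 'R': DONE → SEEK
  read 'R': SEEK → DONE
  read 'R': DONE → SEEK
  read 'R': SEEK → DONE
  read 'L': DONE → INIT
  read 'R': INIT → SEEK
  read 'R': SEEK → DONE
  read 'R': DONE → SEEK
  read 'R': SEEK → DONE
  read 'R': DONE → SEEK
  read 'R': SEEK → DONE
  read 'R': DONE → SEEK
  read 'L': SEEK → COOL
  end COOL, rejected
w3:
  start at SEEK
  read 'R': SEEK → DONE
  read 'L': DONE → INIT
  read 'L': INIT → COOL
  read 'R': COOL → COOL
  read 'L': COOL → SEEK
  read 'R': SEEK → DONE
  read 'L': DONE → INIT
  read 'L': INIT → COOL
  read 'L': COOL → SEEK
  read 'R': SEEK → DONE
  read 'L': DONE → INIT
  end INIT, rejected
w4:
  start at SEEK
  read 'L': SEEK → COOL
  read 'R': COOL → COOL
  read 'R': COOL → COOL
  read 'L': COOL → SEEK
  read 'R': SEEK → DONE
  read 'L': DONE → INIT
  read 'L': INIT → COOL
  read 'L': COOL → SEEK
  read 'R': SEEK → DONE
  read 'L': DONE → INIT
  read 'R': INIT → SEEK
  read 'L': SEEK → COOL
  read 'L': COOL → SEEK
  end SEEK, accepted
w5:
  start at SEEK
  read 'L': SEEK → COOL
  read 'L': COOL → SEEK
  read 'L': SEEK → COOL
  read 'R': COOL → COOL
  read 'L': COOL → SEEK
  read 'L': SEEK → COOL
  read 'R': COOL → COOL
  read 'L': COOL → SEEK
  read 'L': SEEK → COOL
  read 'R': COOL → COOL
  read 'L': COOL → SEEK
  read 'R': SEEK → DONE
  read 'R': DONE → SEEK
  read 'R': SEEK → DONE
  read 'L': DONE → INIT
  read 'L': INIT → COOL
  read 'L': COOL → SEEK
  read 'L': SEEK → COOL
  read 'L': COOL → SEEK
  read 'L': SEEK → COOL
  read 'R': COOL → COOL
  end COOL, rejected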